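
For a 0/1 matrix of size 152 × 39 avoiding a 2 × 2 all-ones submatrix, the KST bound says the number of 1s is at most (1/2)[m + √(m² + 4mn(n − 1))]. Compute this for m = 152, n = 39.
z(152, 39; 2, 2) ≤ (1/2)[152 + √(152² + 4·152·39·38)] = (1/2)[152 + √924160] = 556.6662

Kővári–Sós–Turán: let r_1, ..., r_152 be the row sums and z = Σ r_i the total number of 1s. Each pair of columns can share at most one row with both entries 1 (else a 2×2 all-ones block appears), so Σ_i C(r_i, 2) ≤ C(39, 2) = 741. By convexity Σ_i C(r_i, 2) ≥ 152·C(z/152, 2) = z(z − 152)/(2·152), giving z² − 152z − 152·39·38 ≤ 0 and hence z ≤ (1/2)[152 + √(23104 + 4·225264)] = (1/2)[152 + √924160] ≈ (1/2)(152 + 961.3324) = 556.6662.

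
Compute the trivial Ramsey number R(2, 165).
R(2, 165) = 165

R(2, k) = k for all k ≥ 2: in a 2-colouring of K_k, either some edge is red (a red K_2) or all edges are blue (a blue K_k). And K_{164} coloured all-blue has no blue K_165, so R(2, 165) > 164. Hence R(2, 165) = 165.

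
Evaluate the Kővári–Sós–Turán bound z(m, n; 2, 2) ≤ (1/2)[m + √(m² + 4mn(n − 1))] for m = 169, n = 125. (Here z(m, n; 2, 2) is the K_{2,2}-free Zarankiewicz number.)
z(169, 125; 2, 2) ≤ (1/2)[169 + √(169² + 4·169·125·124)] = (1/2)[169 + √10506561] = 1705.1913

Kővári–Sós–Turán: let r_1, ..., r_169 be the row sums and z = Σ r_i the total number of 1s. Each pair of columns can share at most one row with both entries 1 (else a 2×2 all-ones block appears), so Σ_i C(r_i, 2) ≤ C(125, 2) = 7750. By convexity Σ_i C(r_i, 2) ≥ 169·C(z/169, 2) = z(z − 169)/(2·169), giving z² − 169z − 169·125·124 ≤ 0 and hence z ≤ (1/2)[169 + √(28561 + 4·2619500)] = (1/2)[169 + √10506561] ≈ (1/2)(169 + 3241.3826) = 1705.1913.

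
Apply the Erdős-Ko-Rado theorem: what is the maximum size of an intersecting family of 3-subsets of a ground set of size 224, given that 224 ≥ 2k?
max |F| = C(223, 2) = 24753

The Erdős-Ko-Rado theorem states: for n ≥ 2k, an intersecting family of k-subsets of an n-element set has size at most C(n − 1, k − 1), with equality for 'star' families {A ⊆ [n] : |A| = k, i ∈ A} (fix an element i). For n = 224, k = 3: C(223, 2) = 24753.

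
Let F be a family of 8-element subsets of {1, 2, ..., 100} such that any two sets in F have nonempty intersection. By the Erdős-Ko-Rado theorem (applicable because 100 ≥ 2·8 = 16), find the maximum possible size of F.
max |F| = C(99, 7) = 14887031544

The Erdős-Ko-Rado theorem states: for n ≥ 2k, an intersecting family of k-subsets of an n-element set has size at most C(n − 1, k − 1), with equality for 'star' families {A ⊆ [n] : |A| = k, i ∈ A} (fix an element i). For n = 100, k = 8: C(99, 7) = 14887031544.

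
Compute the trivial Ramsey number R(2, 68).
R(2, 68) = 68

R(2, k) = k for all k ≥ 2: in a 2-colouring of K_k, either some edge is red (a red K_2) or all edges are blue (a blue K_k). And K_{67} coloured all-blue has no blue K_68, so R(2, 68) > 67. Hence R(2, 68) = 68.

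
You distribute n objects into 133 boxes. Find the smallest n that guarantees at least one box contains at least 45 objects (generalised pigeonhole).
n = (45 − 1)·133 + 1 = 5853

By the generalised pigeonhole principle, to guarantee some box contains ≥ r objects we need more than (r − 1) · k objects total. Threshold: n = (r − 1) · k + 1. With r = 45 and k = 133: n = 44 · 133 + 1 = 5852 + 1 = 5853. For n = 5852 = 44 · 133, we can put exactly 44 objects in every box, avoiding 45 in any single one — so 5853 is tight.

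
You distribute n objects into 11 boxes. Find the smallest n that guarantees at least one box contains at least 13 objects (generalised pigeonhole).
n = (13 − 1)·11 + 1 = 133

By the generalised pigeonhole principle, to guarantee some box contains ≥ r objects we need more than (r − 1) · k objects total. Threshold: n = (r − 1) · k + 1. With r = 13 and k = 11: n = 12 · 11 + 1 = 132 + 1 = 133. For n = 132 = 12 · 11, we can put exactly 12 objects in every box, avoiding 13 in any single one — so 133 is tight.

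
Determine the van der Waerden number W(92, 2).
W(92, 2) = 92 + 1 = 93

A 2-term AP is any pair of integers, so a monochromatic 2-AP exists iff some colour is used at least twice. With 92 colours, the colouring i ↦ i on {1, ..., 92} uses each colour once, avoiding any monochromatic pair, so W(92, 2) > 92. For {1, ..., 93}, pigeonhole forces two integers of the same colour, which form a monochromatic 2-AP. Hence W(92, 2) = 93.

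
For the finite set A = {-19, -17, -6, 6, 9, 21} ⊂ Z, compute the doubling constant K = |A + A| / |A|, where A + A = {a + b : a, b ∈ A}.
K = |A + A| / |A| = 20/6 = 10/3

Enumerate A + A = {a + b : a, b ∈ A}. With |A| = 6, there are |A|^2 = 36 ordered sum pairs; collecting distinct values, A + A = {-38, -36, -34, -25, -23, -13, -12, -11, -10, -8, 0, 2, 3, 4, 12, 15, 18, 27, 30, 42}, so |A + A| = 20. Thus K = 20/6 = 10/3. For comparison, the minimum possible |A + A| over all 6-element sets is 2·6 − 1 = 11 (so min K = 11/6), attained only by arithmetic progressions.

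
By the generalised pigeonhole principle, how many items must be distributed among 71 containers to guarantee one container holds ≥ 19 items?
n = (19 − 1)·71 + 1 = 1279

By the generalised pigeonhole principle, to guarantee some box contains ≥ r objects we need more than (r − 1) · k objects total. Threshold: n = (r − 1) · k + 1. With r = 19 and k = 71: n = 18 · 71 + 1 = 1278 + 1 = 1279. For n = 1278 = 18 · 71, we can put exactly 18 objects in every box, avoiding 19 in any single one — so 1279 is tight.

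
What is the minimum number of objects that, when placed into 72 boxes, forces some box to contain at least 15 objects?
n = (15 − 1)·72 + 1 = 1009

By the generalised pigeonhole principle, to guarantee some box contains ≥ r objects we need more than (r − 1) · k objects total. Threshold: n = (r − 1) · k + 1. With r = 15 and k = 72: n = 14 · 72 + 1 = 1008 + 1 = 1009. For n = 1008 = 14 · 72, we can put exactly 14 objects in every box, avoiding 15 in any single one — so 1009 is tight.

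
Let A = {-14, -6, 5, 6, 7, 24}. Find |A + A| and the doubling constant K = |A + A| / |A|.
K = |A + A| / |A| = 19/6

Enumerate A + A = {a + b : a, b ∈ A}. With |A| = 6, there are |A|^2 = 36 ordered sum pairs; collecting distinct values, A + A = {-28, -20, -12, -9, -8, -7, -1, 0, 1, 10, 11, 12, 13, 14, 18, 29, 30, 31, 48}, so |A + A| = 19. Thus K = 19/6. For comparison, the minimum possible |A + A| over all 6-element sets is 2·6 − 1 = 11 (so min K = 11/6), attained only by arithmetic progressions.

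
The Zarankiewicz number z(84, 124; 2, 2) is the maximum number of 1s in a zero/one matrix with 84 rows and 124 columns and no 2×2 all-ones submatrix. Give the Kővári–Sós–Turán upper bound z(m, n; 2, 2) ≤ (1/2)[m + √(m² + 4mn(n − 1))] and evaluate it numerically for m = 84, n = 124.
z(84, 124; 2, 2) ≤ (1/2)[84 + √(84² + 4·84·124·123)] = (1/2)[84 + √5131728] = 1174.6659

Kővári–Sós–Turán: let r_1, ..., r_84 be the row sums and z = Σ r_i the total number of 1s. Each pair of columns can share at most one row with both entries 1 (else a 2×2 all-ones block appears), so Σ_i C(r_i, 2) ≤ C(124, 2) = 7626. By convexity Σ_i C(r_i, 2) ≥ 84·C(z/84, 2) = z(z − 84)/(2·84), giving z² − 84z − 84·124·123 ≤ 0 and hence z ≤ (1/2)[84 + √(7056 + 4·1281168)] = (1/2)[84 + √5131728] ≈ (1/2)(84 + 2265.3318) = 1174.6659.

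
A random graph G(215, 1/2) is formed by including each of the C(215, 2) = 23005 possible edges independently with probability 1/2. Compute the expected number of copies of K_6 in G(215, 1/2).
E[# K_6] = C(215, 6) · (1/2)^C(6, 2) = 127860662755 / 2^15 ≈ 3901997.764740

For each 6-subset S of vertices (there are C(215, 6) = 127860662755 such S), let X_S = 1 if S induces a K_6 (all C(6, 2) = 15 edges present). Then P(X_S = 1) = (1/2)^15 = 1/32768. By linearity of expectation, E[# K_6] = C(215, 6) · (1/2)^15 = 127860662755 / 32768 ≈ 3901997.764740.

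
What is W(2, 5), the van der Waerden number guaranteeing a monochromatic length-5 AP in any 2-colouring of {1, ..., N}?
W(2, 5) = 178

W(2, 5) = 178. The lower bound W(2, 5) > 177 comes from an explicit good 2-colouring of [1, 177]; the upper bound W(2, 5) ≤ 178 was verified by exhaustive search over 2-colourings of [1, 178].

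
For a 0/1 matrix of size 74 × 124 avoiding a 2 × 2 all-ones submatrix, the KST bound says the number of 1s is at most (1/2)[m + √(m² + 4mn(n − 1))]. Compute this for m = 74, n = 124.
z(74, 124; 2, 2) ≤ (1/2)[74 + √(74² + 4·74·124·123)] = (1/2)[74 + √4520068] = 1100.0226

Kővári–Sós–Turán: let r_1, ..., r_74 be the row sums and z = Σ r_i the total number of 1s. Each pair of columns can share at most one row with both entries 1 (else a 2×2 all-ones block appears), so Σ_i C(r_i, 2) ≤ C(124, 2) = 7626. By convexity Σ_i C(r_i, 2) ≥ 74·C(z/74, 2) = z(z − 74)/(2·74), giving z² − 74z − 74·124·123 ≤ 0 and hence z ≤ (1/2)[74 + √(5476 + 4·1128648)] = (1/2)[74 + √4520068] ≈ (1/2)(74 + 2126.0452) = 1100.0226.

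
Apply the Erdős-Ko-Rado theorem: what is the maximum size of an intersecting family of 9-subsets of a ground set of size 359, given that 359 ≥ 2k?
max |F| = C(358, 8) = 6184958895482796

The Erdős-Ko-Rado theorem states: for n ≥ 2k, an intersecting family of k-subsets of an n-element set has size at most C(n − 1, k − 1), with equality for 'star' families {A ⊆ [n] : |A| = k, i ∈ A} (fix an element i). For n = 359, k = 9: C(358, 8) = 6184958895482796.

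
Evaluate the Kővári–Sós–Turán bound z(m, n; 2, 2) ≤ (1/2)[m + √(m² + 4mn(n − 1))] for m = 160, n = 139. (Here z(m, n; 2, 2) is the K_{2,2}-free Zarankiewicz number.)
z(160, 139; 2, 2) ≤ (1/2)[160 + √(160² + 4·160·139·138)] = (1/2)[160 + √12302080] = 1833.7161

Kővári–Sós–Turán: let r_1, ..., r_160 be the row sums and z = Σ r_i the total number of 1s. Each pair of columns can share at most one row with both entries 1 (else a 2×2 all-ones block appears), so Σ_i C(r_i, 2) ≤ C(139, 2) = 9591. By convexity Σ_i C(r_i, 2) ≥ 160·C(z/160, 2) = z(z − 160)/(2·160), giving z² − 160z − 160·139·138 ≤ 0 and hence z ≤ (1/2)[160 + √(25600 + 4·3069120)] = (1/2)[160 + √12302080] ≈ (1/2)(160 + 3507.4321) = 1833.7161.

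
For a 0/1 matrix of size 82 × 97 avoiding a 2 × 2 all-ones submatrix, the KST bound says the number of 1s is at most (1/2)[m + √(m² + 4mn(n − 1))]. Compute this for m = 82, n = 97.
z(82, 97; 2, 2) ≤ (1/2)[82 + √(82² + 4·82·97·96)] = (1/2)[82 + √3061060] = 915.7943

Kővári–Sós–Turán: let r_1, ..., r_82 be the row sums and z = Σ r_i the total number of 1s. Each pair of columns can share at most one row with both entries 1 (else a 2×2 all-ones block appears), so Σ_i C(r_i, 2) ≤ C(97, 2) = 4656. By convexity Σ_i C(r_i, 2) ≥ 82·C(z/82, 2) = z(z − 82)/(2·82), giving z² − 82z − 82·97·96 ≤ 0 and hence z ≤ (1/2)[82 + √(6724 + 4·763584)] = (1/2)[82 + √3061060] ≈ (1/2)(82 + 1749.5885) = 915.7943.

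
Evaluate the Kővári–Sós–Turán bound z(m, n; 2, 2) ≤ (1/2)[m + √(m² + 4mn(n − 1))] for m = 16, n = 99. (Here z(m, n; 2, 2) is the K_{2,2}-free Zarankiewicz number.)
z(16, 99; 2, 2) ≤ (1/2)[16 + √(16² + 4·16·99·98)] = (1/2)[16 + √621184] = 402.0761

Kővári–Sós–Turán: let r_1, ..., r_16 be the row sums and z = Σ r_i the total number of 1s. Each pair of columns can share at most one row with both entries 1 (else a 2×2 all-ones block appears), so Σ_i C(r_i, 2) ≤ C(99, 2) = 4851. By convexity Σ_i C(r_i, 2) ≥ 16·C(z/16, 2) = z(z − 16)/(2·16), giving z² − 16z − 16·99·98 ≤ 0 and hence z ≤ (1/2)[16 + √(256 + 4·155232)] = (1/2)[16 + √621184] ≈ (1/2)(16 + 788.1523) = 402.0761.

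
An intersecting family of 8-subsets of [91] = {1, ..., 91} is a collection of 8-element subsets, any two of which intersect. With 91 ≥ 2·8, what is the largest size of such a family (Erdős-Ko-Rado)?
max |F| = C(90, 7) = 7471375560

Erdős-Ko-Rado (1961): when n ≥ 2k, max |F| = C(n−1, k−1). The bound is attained by the star {A : i ∈ A} for any fixed i ∈ [n]. Here C(91−1, 8−1) = C(90, 7) = 7471375560.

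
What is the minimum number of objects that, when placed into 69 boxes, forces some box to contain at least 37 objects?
n = (37 − 1)·69 + 1 = 2485

By the generalised pigeonhole principle, to guarantee some box contains ≥ r objects we need more than (r − 1) · k objects total. Threshold: n = (r − 1) · k + 1. With r = 37 and k = 69: n = 36 · 69 + 1 = 2484 + 1 = 2485. For n = 2484 = 36 · 69, we can put exactly 36 objects in every box, avoiding 37 in any single one — so 2485 is tight.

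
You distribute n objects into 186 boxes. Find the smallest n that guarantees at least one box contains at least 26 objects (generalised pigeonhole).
n = (26 − 1)·186 + 1 = 4651

By the generalised pigeonhole principle, to guarantee some box contains ≥ r objects we need more than (r − 1) · k objects total. Threshold: n = (r − 1) · k + 1. With r = 26 and k = 186: n = 25 · 186 + 1 = 4650 + 1 = 4651. For n = 4650 = 25 · 186, we can put exactly 25 objects in every box, avoiding 26 in any single one — so 4651 is tight.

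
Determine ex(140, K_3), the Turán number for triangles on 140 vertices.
ex(140, K_3) = ⌊140^2/4⌋ = 4900

Mantel (1907): a triangle-free graph on n vertices has at most ⌊n^2/4⌋ edges, with equality for the complete bipartite graph K_{⌊n/2⌋, ⌈n/2⌉}. For n = 140: ⌊140^2/4⌋ = ⌊19600/4⌋ = 4900. The extremal graph is K_{70, 70}, which has 70·70 = 4900 edges.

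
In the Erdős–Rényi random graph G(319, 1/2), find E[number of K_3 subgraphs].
E[# K_3] = C(319, 3) · (1/2)^C(3, 2) = 5359519 / 2^3 = 669939.875

For each 3-subset S of vertices (there are C(319, 3) = 5359519 such S), let X_S = 1 if S induces a K_3 (all C(3, 2) = 3 edges present). Then P(X_S = 1) = (1/2)^3 = 1/8. By linearity of expectation, E[# K_3] = C(319, 3) · (1/2)^3 = 5359519 / 8 = 669939.875.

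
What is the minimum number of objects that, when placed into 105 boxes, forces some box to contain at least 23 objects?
n = (23 − 1)·105 + 1 = 2311

By the generalised pigeonhole principle, to guarantee some box contains ≥ r objects we need more than (r − 1) · k objects total. Threshold: n = (r − 1) · k + 1. With r = 23 and k = 105: n = 22 · 105 + 1 = 2310 + 1 = 2311. For n = 2310 = 22 · 105, we can put exactly 22 objects in every box, avoiding 23 in any single one — so 2311 is tight.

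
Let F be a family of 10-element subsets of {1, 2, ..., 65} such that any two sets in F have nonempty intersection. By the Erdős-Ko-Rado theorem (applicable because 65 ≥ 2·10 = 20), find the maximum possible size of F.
max |F| = C(64, 9) = 27540584512

Erdős-Ko-Rado (1961): when n ≥ 2k, max |F| = C(n−1, k−1). The bound is attained by the star {A : i ∈ A} for any fixed i ∈ [n]. Here C(65−1, 10−1) = C(64, 9) = 27540584512.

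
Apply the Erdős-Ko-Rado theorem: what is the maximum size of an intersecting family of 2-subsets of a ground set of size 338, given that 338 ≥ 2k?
max |F| = C(337, 1) = 337

Erdős-Ko-Rado (1961): when n ≥ 2k, max |F| = C(n−1, k−1). The bound is attained by the star {A : i ∈ A} for any fixed i ∈ [n]. Here C(338−1, 2−1) = C(337, 1) = 337.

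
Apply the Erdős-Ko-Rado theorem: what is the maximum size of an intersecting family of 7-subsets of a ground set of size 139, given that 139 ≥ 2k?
max |F| = C(138, 6) = 8592039666

The Erdős-Ko-Rado theorem states: for n ≥ 2k, an intersecting family of k-subsets of an n-element set has size at most C(n − 1, k − 1), with equality for 'star' families {A ⊆ [n] : |A| = k, i ∈ A} (fix an element i). For n = 139, k = 7: C(138, 6) = 8592039666.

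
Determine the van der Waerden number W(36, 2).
W(36, 2) = 36 + 1 = 37

A 2-term AP is any pair of integers, so a monochromatic 2-AP exists iff some colour is used at least twice. With 36 colours, the colouring i ↦ i on {1, ..., 36} uses each colour once, avoiding any monochromatic pair, so W(36, 2) > 36. For {1, ..., 37}, pigeonhole forces two integers of the same colour, which form a monochromatic 2-AP. Hence W(36, 2) = 37.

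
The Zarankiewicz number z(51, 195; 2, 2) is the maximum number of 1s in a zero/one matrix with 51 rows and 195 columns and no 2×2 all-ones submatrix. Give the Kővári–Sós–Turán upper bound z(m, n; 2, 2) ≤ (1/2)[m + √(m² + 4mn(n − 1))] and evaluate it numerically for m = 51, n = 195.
z(51, 195; 2, 2) ≤ (1/2)[51 + √(51² + 4·51·195·194)] = (1/2)[51 + √7719921] = 1414.7373

Kővári–Sós–Turán: let r_1, ..., r_51 be the row sums and z = Σ r_i the total number of 1s. Each pair of columns can share at most one row with both entries 1 (else a 2×2 all-ones block appears), so Σ_i C(r_i, 2) ≤ C(195, 2) = 18915. By convexity Σ_i C(r_i, 2) ≥ 51·C(z/51, 2) = z(z − 51)/(2·51), giving z² − 51z − 51·195·194 ≤ 0 and hence z ≤ (1/2)[51 + √(2601 + 4·1929330)] = (1/2)[51 + √7719921] ≈ (1/2)(51 + 2778.4746) = 1414.7373.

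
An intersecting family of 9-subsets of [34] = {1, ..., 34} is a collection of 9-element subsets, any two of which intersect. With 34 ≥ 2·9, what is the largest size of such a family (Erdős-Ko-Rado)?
max |F| = C(33, 8) = 13884156

Erdős-Ko-Rado (1961): when n ≥ 2k, max |F| = C(n−1, k−1). The bound is attained by the star {A : i ∈ A} for any fixed i ∈ [n]. Here C(34−1, 9−1) = C(33, 8) = 13884156.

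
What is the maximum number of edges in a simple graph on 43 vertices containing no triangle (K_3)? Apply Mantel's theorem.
ex(43, K_3) = ⌊43^2/4⌋ = 462

Mantel (1907): a triangle-free graph on n vertices has at most ⌊n^2/4⌋ edges, with equality for the complete bipartite graph K_{⌊n/2⌋, ⌈n/2⌉}. For n = 43: ⌊43^2/4⌋ = ⌊1849/4⌋ = 462. The extremal graph is K_{21, 22}, which has 21·22 = 462 edges.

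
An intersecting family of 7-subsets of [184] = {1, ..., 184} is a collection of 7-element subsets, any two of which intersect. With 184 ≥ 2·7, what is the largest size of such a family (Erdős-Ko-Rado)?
max |F| = C(183, 6) = 48019108683

Erdős-Ko-Rado (1961): when n ≥ 2k, max |F| = C(n−1, k−1). The bound is attained by the star {A : i ∈ A} for any fixed i ∈ [n]. Here C(184−1, 7−1) = C(183, 6) = 48019108683.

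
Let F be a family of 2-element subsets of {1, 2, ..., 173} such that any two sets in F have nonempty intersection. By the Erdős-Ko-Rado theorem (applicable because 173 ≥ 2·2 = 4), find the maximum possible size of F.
max |F| = C(172, 1) = 172

The Erdős-Ko-Rado theorem states: for n ≥ 2k, an intersecting family of k-subsets of an n-element set has size at most C(n − 1, k − 1), with equality for 'star' families {A ⊆ [n] : |A| = k, i ∈ A} (fix an element i). For n = 173, k = 2: C(172, 1) = 172.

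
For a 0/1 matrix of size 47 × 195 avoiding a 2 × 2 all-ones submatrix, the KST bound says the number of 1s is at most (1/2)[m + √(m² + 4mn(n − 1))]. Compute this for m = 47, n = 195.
z(47, 195; 2, 2) ≤ (1/2)[47 + √(47² + 4·47·195·194)] = (1/2)[47 + √7114249] = 1357.1275

Kővári–Sós–Turán: let r_1, ..., r_47 be the row sums and z = Σ r_i the total number of 1s. Each pair of columns can share at most one row with both entries 1 (else a 2×2 all-ones block appears), so Σ_i C(r_i, 2) ≤ C(195, 2) = 18915. By convexity Σ_i C(r_i, 2) ≥ 47·C(z/47, 2) = z(z − 47)/(2·47), giving z² − 47z − 47·195·194 ≤ 0 and hence z ≤ (1/2)[47 + √(2209 + 4·1778010)] = (1/2)[47 + √7114249] ≈ (1/2)(47 + 2667.255) = 1357.1275.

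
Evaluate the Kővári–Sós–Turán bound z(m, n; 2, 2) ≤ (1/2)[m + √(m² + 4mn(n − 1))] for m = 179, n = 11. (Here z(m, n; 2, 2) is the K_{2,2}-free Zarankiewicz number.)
z(179, 11; 2, 2) ≤ (1/2)[179 + √(179² + 4·179·11·10)] = (1/2)[179 + √110801] = 255.9339

Kővári–Sós–Turán: let r_1, ..., r_179 be the row sums and z = Σ r_i the total number of 1s. Each pair of columns can share at most one row with both entries 1 (else a 2×2 all-ones block appears), so Σ_i C(r_i, 2) ≤ C(11, 2) = 55. By convexity Σ_i C(r_i, 2) ≥ 179·C(z/179, 2) = z(z − 179)/(2·179), giving z² − 179z − 179·11·10 ≤ 0 and hence z ≤ (1/2)[179 + √(32041 + 4·19690)] = (1/2)[179 + √110801] ≈ (1/2)(179 + 332.8678) = 255.9339.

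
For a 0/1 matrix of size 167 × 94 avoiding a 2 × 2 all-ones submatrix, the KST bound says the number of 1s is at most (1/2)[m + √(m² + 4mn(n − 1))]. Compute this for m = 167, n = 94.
z(167, 94; 2, 2) ≤ (1/2)[167 + √(167² + 4·167·94·93)] = (1/2)[167 + √5867545] = 1294.6508

Kővári–Sós–Turán: let r_1, ..., r_167 be the row sums and z = Σ r_i the total number of 1s. Each pair of columns can share at most one row with both entries 1 (else a 2×2 all-ones block appears), so Σ_i C(r_i, 2) ≤ C(94, 2) = 4371. By convexity Σ_i C(r_i, 2) ≥ 167·C(z/167, 2) = z(z − 167)/(2·167), giving z² − 167z − 167·94·93 ≤ 0 and hence z ≤ (1/2)[167 + √(27889 + 4·1459914)] = (1/2)[167 + √5867545] ≈ (1/2)(167 + 2422.3016) = 1294.6508.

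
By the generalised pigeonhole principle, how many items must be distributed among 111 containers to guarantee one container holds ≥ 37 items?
n = (37 − 1)·111 + 1 = 3997

By the generalised pigeonhole principle, to guarantee some box contains ≥ r objects we need more than (r − 1) · k objects total. Threshold: n = (r − 1) · k + 1. With r = 37 and k = 111: n = 36 · 111 + 1 = 3996 + 1 = 3997. For n = 3996 = 36 · 111, we can put exactly 36 objects in every box, avoiding 37 in any single one — so 3997 is tight.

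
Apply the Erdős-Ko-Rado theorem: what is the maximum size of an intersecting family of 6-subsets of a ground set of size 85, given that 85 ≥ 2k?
max |F| = C(84, 5) = 30872016

The Erdős-Ko-Rado theorem states: for n ≥ 2k, an intersecting family of k-subsets of an n-element set has size at most C(n − 1, k − 1), with equality for 'star' families {A ⊆ [n] : |A| = k, i ∈ A} (fix an element i). For n = 85, k = 6: C(84, 5) = 30872016.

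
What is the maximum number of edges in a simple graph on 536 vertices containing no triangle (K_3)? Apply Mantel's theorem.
ex(536, K_3) = ⌊536^2/4⌋ = 71824

Mantel (1907): a triangle-free graph on n vertices has at most ⌊n^2/4⌋ edges, with equality for the complete bipartite graph K_{⌊n/2⌋, ⌈n/2⌉}. For n = 536: ⌊536^2/4⌋ = ⌊287296/4⌋ = 71824. The extremal graph is K_{268, 268}, which has 268·268 = 71824 edges.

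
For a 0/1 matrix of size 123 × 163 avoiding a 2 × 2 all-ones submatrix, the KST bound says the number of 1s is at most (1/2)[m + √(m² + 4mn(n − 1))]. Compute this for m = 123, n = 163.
z(123, 163; 2, 2) ≤ (1/2)[123 + √(123² + 4·123·163·162)] = (1/2)[123 + √13006881] = 1864.7527

Kővári–Sós–Turán: let r_1, ..., r_123 be the row sums and z = Σ r_i the total number of 1s. Each pair of columns can share at most one row with both entries 1 (else a 2×2 all-ones block appears), so Σ_i C(r_i, 2) ≤ C(163, 2) = 13203. By convexity Σ_i C(r_i, 2) ≥ 123·C(z/123, 2) = z(z − 123)/(2·123), giving z² − 123z − 123·163·162 ≤ 0 and hence z ≤ (1/2)[123 + √(15129 + 4·3247938)] = (1/2)[123 + √13006881] ≈ (1/2)(123 + 3606.5054) = 1864.7527.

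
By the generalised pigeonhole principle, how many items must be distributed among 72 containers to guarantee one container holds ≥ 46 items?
n = (46 − 1)·72 + 1 = 3241

By the generalised pigeonhole principle, to guarantee some box contains ≥ r objects we need more than (r − 1) · k objects total. Threshold: n = (r − 1) · k + 1. With r = 46 and k = 72: n = 45 · 72 + 1 = 3240 + 1 = 3241. For n = 3240 = 45 · 72, we can put exactly 45 objects in every box, avoiding 46 in any single one — so 3241 is tight.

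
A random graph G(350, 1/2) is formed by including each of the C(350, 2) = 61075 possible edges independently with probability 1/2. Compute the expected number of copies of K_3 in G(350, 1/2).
E[# K_3] = C(350, 3) · (1/2)^C(3, 2) = 7084700 / 2^3 = 1771175/2 = 885587.5

For each 3-subset S of vertices (there are C(350, 3) = 7084700 such S), let X_S = 1 if S induces a K_3 (all C(3, 2) = 3 edges present). Then P(X_S = 1) = (1/2)^3 = 1/8. By linearity of expectation, E[# K_3] = C(350, 3) · (1/2)^3 = 7084700 / 8 = 1771175/2 = 885587.5.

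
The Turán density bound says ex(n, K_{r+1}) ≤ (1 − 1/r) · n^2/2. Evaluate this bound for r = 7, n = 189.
Turán density bound = (6/7) · 189^2/2 = 15309

Turán's theorem: ex(n, K_{r+1}) is achieved by the complete r-partite Turán graph T(n, r) with parts as balanced as possible, and is at most (1 − 1/r) · n^2/2. For r = 7, n = 189: the density bound is (6/7) · 35721/2 = 15309. Since 7 ∣ 189, the Turán graph T(189, 7) has parts of equal size 27, and its edge count e(T(189, 7)) = 15309 attains the density bound exactly.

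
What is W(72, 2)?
W(72, 2) = 72 + 1 = 73

A 2-term AP is any pair of integers, so a monochromatic 2-AP exists iff some colour is used at least twice. With 72 colours, the colouring i ↦ i on {1, ..., 72} uses each colour once, avoiding any monochromatic pair, so W(72, 2) > 72. For {1, ..., 73}, pigeonhole forces two integers of the same colour, which form a monochromatic 2-AP. Hence W(72, 2) = 73.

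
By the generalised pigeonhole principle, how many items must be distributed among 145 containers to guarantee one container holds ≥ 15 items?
n = (15 − 1)·145 + 1 = 2031

By the generalised pigeonhole principle, to guarantee some box contains ≥ r objects we need more than (r − 1) · k objects total. Threshold: n = (r − 1) · k + 1. With r = 15 and k = 145: n = 14 · 145 + 1 = 2030 + 1 = 2031. For n = 2030 = 14 · 145, we can put exactly 14 objects in every box, avoiding 15 in any single one — so 2031 is tight.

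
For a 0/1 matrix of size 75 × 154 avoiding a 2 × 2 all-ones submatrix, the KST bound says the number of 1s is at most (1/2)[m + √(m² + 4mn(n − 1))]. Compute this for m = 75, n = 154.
z(75, 154; 2, 2) ≤ (1/2)[75 + √(75² + 4·75·154·153)] = (1/2)[75 + √7074225] = 1367.3708

Kővári–Sós–Turán: let r_1, ..., r_75 be the row sums and z = Σ r_i the total number of 1s. Each pair of columns can share at most one row with both entries 1 (else a 2×2 all-ones block appears), so Σ_i C(r_i, 2) ≤ C(154, 2) = 11781. By convexity Σ_i C(r_i, 2) ≥ 75·C(z/75, 2) = z(z − 75)/(2·75), giving z² − 75z − 75·154·153 ≤ 0 and hence z ≤ (1/2)[75 + √(5625 + 4·1767150)] = (1/2)[75 + √7074225] ≈ (1/2)(75 + 2659.7415) = 1367.3708.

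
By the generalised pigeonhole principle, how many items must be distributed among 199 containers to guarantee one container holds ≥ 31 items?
n = (31 − 1)·199 + 1 = 5971

By the generalised pigeonhole principle, to guarantee some box contains ≥ r objects we need more than (r − 1) · k objects total. Threshold: n = (r − 1) · k + 1. With r = 31 and k = 199: n = 30 · 199 + 1 = 5970 + 1 = 5971. For n = 5970 = 30 · 199, we can put exactly 30 objects in every box, avoiding 31 in any single one — so 5971 is tight.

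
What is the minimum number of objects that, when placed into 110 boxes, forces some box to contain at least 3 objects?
n = (3 − 1)·110 + 1 = 221

By the generalised pigeonhole principle, to guarantee some box contains ≥ r objects we need more than (r − 1) · k objects total. Threshold: n = (r − 1) · k + 1. With r = 3 and k = 110: n = 2 · 110 + 1 = 220 + 1 = 221. For n = 220 = 2 · 110, we can put exactly 2 objects in every box, avoiding 3 in any single one — so 221 is tight.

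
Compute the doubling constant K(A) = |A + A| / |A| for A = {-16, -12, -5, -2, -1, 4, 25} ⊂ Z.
K = |A + A| / |A| = 27/7

Enumerate A + A = {a + b : a, b ∈ A}. With |A| = 7, there are |A|^2 = 49 ordered sum pairs; collecting distinct values, A + A = {-32, -28, -24, -21, -18, -17, -14, -13, -12, -10, -8, -7, -6, -4, -3, -2, -1, 2, 3, 8, 9, 13, 20, 23, 24, 29, 50}, so |A + A| = 27. Thus K = 27/7. For comparison, the minimum possible |A + A| over all 7-element sets is 2·7 − 1 = 13 (so min K = 13/7), attained only by arithmetic progressions.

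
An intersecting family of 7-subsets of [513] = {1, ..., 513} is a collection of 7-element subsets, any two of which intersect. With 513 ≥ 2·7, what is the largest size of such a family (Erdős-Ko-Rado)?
max |F| = C(512, 6) = 24295061050624

The Erdős-Ko-Rado theorem states: for n ≥ 2k, an intersecting family of k-subsets of an n-element set has size at most C(n − 1, k − 1), with equality for 'star' families {A ⊆ [n] : |A| = k, i ∈ A} (fix an element i). For n = 513, k = 7: C(512, 6) = 24295061050624.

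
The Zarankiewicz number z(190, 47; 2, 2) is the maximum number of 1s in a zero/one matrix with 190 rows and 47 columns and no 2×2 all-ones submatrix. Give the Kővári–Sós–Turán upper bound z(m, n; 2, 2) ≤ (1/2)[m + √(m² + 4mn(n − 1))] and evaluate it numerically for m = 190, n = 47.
z(190, 47; 2, 2) ≤ (1/2)[190 + √(190² + 4·190·47·46)] = (1/2)[190 + √1679220] = 742.9236

Kővári–Sós–Turán: let r_1, ..., r_190 be the row sums and z = Σ r_i the total number of 1s. Each pair of columns can share at most one row with both entries 1 (else a 2×2 all-ones block appears), so Σ_i C(r_i, 2) ≤ C(47, 2) = 1081. By convexity Σ_i C(r_i, 2) ≥ 190·C(z/190, 2) = z(z − 190)/(2·190), giving z² − 190z − 190·47·46 ≤ 0 and hence z ≤ (1/2)[190 + √(36100 + 4·410780)] = (1/2)[190 + √1679220] ≈ (1/2)(190 + 1295.8472) = 742.9236.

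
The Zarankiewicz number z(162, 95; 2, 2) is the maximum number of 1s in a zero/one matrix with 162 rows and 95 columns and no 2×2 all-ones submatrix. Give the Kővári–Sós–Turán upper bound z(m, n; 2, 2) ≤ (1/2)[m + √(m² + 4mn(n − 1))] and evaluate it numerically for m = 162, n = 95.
z(162, 95; 2, 2) ≤ (1/2)[162 + √(162² + 4·162·95·94)] = (1/2)[162 + √5812884] = 1286.4962

Kővári–Sós–Turán: let r_1, ..., r_162 be the row sums and z = Σ r_i the total number of 1s. Each pair of columns can share at most one row with both entries 1 (else a 2×2 all-ones block appears), so Σ_i C(r_i, 2) ≤ C(95, 2) = 4465. By convexity Σ_i C(r_i, 2) ≥ 162·C(z/162, 2) = z(z − 162)/(2·162), giving z² − 162z − 162·95·94 ≤ 0 and hence z ≤ (1/2)[162 + √(26244 + 4·1446660)] = (1/2)[162 + √5812884] ≈ (1/2)(162 + 2410.9923) = 1286.4962.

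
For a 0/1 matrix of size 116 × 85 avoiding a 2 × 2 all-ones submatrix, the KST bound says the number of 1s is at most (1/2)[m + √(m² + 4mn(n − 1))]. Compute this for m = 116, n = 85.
z(116, 85; 2, 2) ≤ (1/2)[116 + √(116² + 4·116·85·84)] = (1/2)[116 + √3326416] = 969.9232

Kővári–Sós–Turán: let r_1, ..., r_116 be the row sums and z = Σ r_i the total number of 1s. Each pair of columns can share at most one row with both entries 1 (else a 2×2 all-ones block appears), so Σ_i C(r_i, 2) ≤ C(85, 2) = 3570. By convexity Σ_i C(r_i, 2) ≥ 116·C(z/116, 2) = z(z − 116)/(2·116), giving z² − 116z − 116·85·84 ≤ 0 and hence z ≤ (1/2)[116 + √(13456 + 4·828240)] = (1/2)[116 + √3326416] ≈ (1/2)(116 + 1823.8465) = 969.9232.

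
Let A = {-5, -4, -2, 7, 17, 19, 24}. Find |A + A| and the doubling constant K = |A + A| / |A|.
K = |A + A| / |A| = 26/7

Enumerate A + A = {a + b : a, b ∈ A}. With |A| = 7, there are |A|^2 = 49 ordered sum pairs; collecting distinct values, A + A = {-10, -9, -8, -7, -6, -4, 2, 3, 5, 12, 13, 14, 15, 17, 19, 20, 22, 24, 26, 31, 34, 36, 38, 41, 43, 48}, so |A + A| = 26. Thus K = 26/7. For comparison, the minimum possible |A + A| over all 7-element sets is 2·7 − 1 = 13 (so min K = 13/7), attained only by arithmetic progressions.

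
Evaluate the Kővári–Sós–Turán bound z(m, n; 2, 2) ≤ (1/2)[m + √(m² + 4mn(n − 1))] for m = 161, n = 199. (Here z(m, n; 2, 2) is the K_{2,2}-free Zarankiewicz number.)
z(161, 199; 2, 2) ≤ (1/2)[161 + √(161² + 4·161·199·198)] = (1/2)[161 + √25400809] = 2600.4608

Kővári–Sós–Turán: let r_1, ..., r_161 be the row sums and z = Σ r_i the total number of 1s. Each pair of columns can share at most one row with both entries 1 (else a 2×2 all-ones block appears), so Σ_i C(r_i, 2) ≤ C(199, 2) = 19701. By convexity Σ_i C(r_i, 2) ≥ 161·C(z/161, 2) = z(z − 161)/(2·161), giving z² − 161z − 161·199·198 ≤ 0 and hence z ≤ (1/2)[161 + √(25921 + 4·6343722)] = (1/2)[161 + √25400809] ≈ (1/2)(161 + 5039.9215) = 2600.4608.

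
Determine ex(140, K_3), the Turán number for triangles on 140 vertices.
ex(140, K_3) = ⌊140^2/4⌋ = 4900

Mantel (1907): a triangle-free graph on n vertices has at most ⌊n^2/4⌋ edges, with equality for the complete bipartite graph K_{⌊n/2⌋, ⌈n/2⌉}. For n = 140: ⌊140^2/4⌋ = ⌊19600/4⌋ = 4900. The extremal graph is K_{70, 70}, which has 70·70 = 4900 edges.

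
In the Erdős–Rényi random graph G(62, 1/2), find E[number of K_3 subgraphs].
E[# K_3] = C(62, 3) · (1/2)^C(3, 2) = 37820 / 2^3 = 9455/2 = 4727.5

For each 3-subset S of vertices (there are C(62, 3) = 37820 such S), let X_S = 1 if S induces a K_3 (all C(3, 2) = 3 edges present). Then P(X_S = 1) = (1/2)^3 = 1/8. By linearity of expectation, E[# K_3] = C(62, 3) · (1/2)^3 = 37820 / 8 = 9455/2 = 4727.5.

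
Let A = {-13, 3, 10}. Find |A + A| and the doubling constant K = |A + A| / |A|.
K = |A + A| / |A| = 6/3 = 2

Enumerate A + A = {a + b : a, b ∈ A}. With |A| = 3, there are |A|^2 = 9 ordered sum pairs; collecting distinct values, A + A = {-26, -10, -3, 6, 13, 20}, so |A + A| = 6. Thus K = 6/3 = 2. For comparison, the minimum possible |A + A| over all 3-element sets is 2·3 − 1 = 5 (so min K = 5/3), attained only by arithmetic progressions.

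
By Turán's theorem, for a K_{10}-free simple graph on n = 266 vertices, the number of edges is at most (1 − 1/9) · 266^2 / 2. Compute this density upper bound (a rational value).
Turán density bound = (8/9) · 266^2/2 = 283024/9 ≈ 31447.1111

Turán's theorem: ex(n, K_{r+1}) is achieved by the complete r-partite Turán graph T(n, r) with parts as balanced as possible, and is at most (1 − 1/r) · n^2/2. For r = 9, n = 266: the density bound is (8/9) · 70756/2 = 283024/9 ≈ 31447.1111. The integer-valued extremum is e(T(266, 9)) = 31446, which is strictly less than the density bound 283024/9 since 9 ∤ 266 (the parts of T(266, 9) cannot all be equal).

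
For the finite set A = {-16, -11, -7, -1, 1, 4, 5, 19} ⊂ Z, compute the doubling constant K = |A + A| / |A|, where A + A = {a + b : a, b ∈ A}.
K = |A + A| / |A| = 31/8

Enumerate A + A = {a + b : a, b ∈ A}. With |A| = 8, there are |A|^2 = 64 ordered sum pairs; collecting distinct values, A + A = {-32, -27, -23, -22, -18, -17, -15, -14, -12, -11, -10, -8, -7, -6, -3, -2, 0, 2, 3, 4, 5, 6, 8, 9, 10, 12, 18, 20, 23, 24, 38}, so |A + A| = 31. Thus K = 31/8. For comparison, the minimum possible |A + A| over all 8-element sets is 2·8 − 1 = 15 (so min K = 15/8), attained only by arithmetic progressions.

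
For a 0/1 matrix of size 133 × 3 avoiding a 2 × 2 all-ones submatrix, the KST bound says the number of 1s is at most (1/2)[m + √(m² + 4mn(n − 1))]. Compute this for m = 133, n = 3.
z(133, 3; 2, 2) ≤ (1/2)[133 + √(133² + 4·133·3·2)] = (1/2)[133 + √20881] = 138.7513

Kővári–Sós–Turán: let r_1, ..., r_133 be the row sums and z = Σ r_i the total number of 1s. Each pair of columns can share at most one row with both entries 1 (else a 2×2 all-ones block appears), so Σ_i C(r_i, 2) ≤ C(3, 2) = 3. By convexity Σ_i C(r_i, 2) ≥ 133·C(z/133, 2) = z(z − 133)/(2·133), giving z² − 133z − 133·3·2 ≤ 0 and hence z ≤ (1/2)[133 + √(17689 + 4·798)] = (1/2)[133 + √20881] ≈ (1/2)(133 + 144.5026) = 138.7513.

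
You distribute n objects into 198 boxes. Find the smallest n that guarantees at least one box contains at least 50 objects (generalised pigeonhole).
n = (50 − 1)·198 + 1 = 9703

By the generalised pigeonhole principle, to guarantee some box contains ≥ r objects we need more than (r − 1) · k objects total. Threshold: n = (r − 1) · k + 1. With r = 50 and k = 198: n = 49 · 198 + 1 = 9702 + 1 = 9703. For n = 9702 = 49 · 198, we can put exactly 49 objects in every box, avoiding 50 in any single one — so 9703 is tight.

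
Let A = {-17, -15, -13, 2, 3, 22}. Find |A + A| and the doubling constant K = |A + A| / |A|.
K = |A + A| / |A| = 19/6

Enumerate A + A = {a + b : a, b ∈ A}. With |A| = 6, there are |A|^2 = 36 ordered sum pairs; collecting distinct values, A + A = {-34, -32, -30, -28, -26, -15, -14, -13, -12, -11, -10, 4, 5, 6, 7, 9, 24, 25, 44}, so |A + A| = 19. Thus K = 19/6. For comparison, the minimum possible |A + A| over all 6-element sets is 2·6 − 1 = 11 (so min K = 11/6), attained only by arithmetic progressions.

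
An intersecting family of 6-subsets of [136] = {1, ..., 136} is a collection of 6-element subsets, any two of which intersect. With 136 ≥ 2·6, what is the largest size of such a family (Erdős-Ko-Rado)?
max |F| = C(135, 5) = 346700277

The Erdős-Ko-Rado theorem states: for n ≥ 2k, an intersecting family of k-subsets of an n-element set has size at most C(n − 1, k − 1), with equality for 'star' families {A ⊆ [n] : |A| = k, i ∈ A} (fix an element i). For n = 136, k = 6: C(135, 5) = 346700277.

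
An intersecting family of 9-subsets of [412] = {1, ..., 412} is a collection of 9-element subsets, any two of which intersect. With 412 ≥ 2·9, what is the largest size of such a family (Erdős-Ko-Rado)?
max |F| = C(411, 8) = 18855821462126715

Erdős-Ko-Rado (1961): when n ≥ 2k, max |F| = C(n−1, k−1). The bound is attained by the star {A : i ∈ A} for any fixed i ∈ [n]. Here C(412−1, 9−1) = C(411, 8) = 18855821462126715.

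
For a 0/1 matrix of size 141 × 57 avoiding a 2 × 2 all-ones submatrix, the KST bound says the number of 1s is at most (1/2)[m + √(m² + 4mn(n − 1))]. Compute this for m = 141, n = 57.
z(141, 57; 2, 2) ≤ (1/2)[141 + √(141² + 4·141·57·56)] = (1/2)[141 + √1820169] = 745.0682

Kővári–Sós–Turán: let r_1, ..., r_141 be the row sums and z = Σ r_i the total number of 1s. Each pair of columns can share at most one row with both entries 1 (else a 2×2 all-ones block appears), so Σ_i C(r_i, 2) ≤ C(57, 2) = 1596. By convexity Σ_i C(r_i, 2) ≥ 141·C(z/141, 2) = z(z − 141)/(2·141), giving z² − 141z − 141·57·56 ≤ 0 and hence z ≤ (1/2)[141 + √(19881 + 4·450072)] = (1/2)[141 + √1820169] ≈ (1/2)(141 + 1349.1364) = 745.0682.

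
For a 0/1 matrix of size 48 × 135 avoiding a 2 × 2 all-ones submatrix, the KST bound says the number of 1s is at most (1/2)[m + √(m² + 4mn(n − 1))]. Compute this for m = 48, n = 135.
z(48, 135; 2, 2) ≤ (1/2)[48 + √(48² + 4·48·135·134)] = (1/2)[48 + √3475584] = 956.1459

Kővári–Sós–Turán: let r_1, ..., r_48 be the row sums and z = Σ r_i the total number of 1s. Each pair of columns can share at most one row with both entries 1 (else a 2×2 all-ones block appears), so Σ_i C(r_i, 2) ≤ C(135, 2) = 9045. By convexity Σ_i C(r_i, 2) ≥ 48·C(z/48, 2) = z(z − 48)/(2·48), giving z² − 48z − 48·135·134 ≤ 0 and hence z ≤ (1/2)[48 + √(2304 + 4·868320)] = (1/2)[48 + √3475584] ≈ (1/2)(48 + 1864.2918) = 956.1459.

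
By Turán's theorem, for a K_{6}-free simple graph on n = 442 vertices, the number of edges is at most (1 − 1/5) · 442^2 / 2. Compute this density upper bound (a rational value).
Turán density bound = (4/5) · 442^2/2 = 390728/5 ≈ 78145.6

Turán's theorem: ex(n, K_{r+1}) is achieved by the complete r-partite Turán graph T(n, r) with parts as balanced as possible, and is at most (1 − 1/r) · n^2/2. For r = 5, n = 442: the density bound is (4/5) · 195364/2 = 390728/5 ≈ 78145.6. The integer-valued extremum is e(T(442, 5)) = 78145, which is strictly less than the density bound 390728/5 since 5 ∤ 442 (the parts of T(442, 5) cannot all be equal).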